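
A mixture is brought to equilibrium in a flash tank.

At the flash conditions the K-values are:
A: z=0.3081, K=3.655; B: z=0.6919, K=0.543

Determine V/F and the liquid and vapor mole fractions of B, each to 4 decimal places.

V/F = 0.4136, x_B = 0.8531, y_B = 0.4633

Material balance + equilibrium reduce to Σ zᵢ(Kᵢ−1)/(1+V/F(Kᵢ−1)) = 0.
g(0) = ΣzᵢKᵢ − 1 = 0.5018 and g(1) = 1 − Σzᵢ/Kᵢ = -0.3585, so a root lies in (0, 1).
Binary case is linear: z₁(K₁−1)(1+V/F(K₂−1)) + z₂(K₂−1)(1+V/F(K₁−1)) = 0
⇒ V/F = [z₁(K₁−1)+z₂(K₂−1)] / [−(K₁−1)(K₂−1)] = 0.50181/1.21333 = 0.4136
Compositions from xᵢ = zᵢ/(1+V/F(Kᵢ−1)), yᵢ = Kᵢxᵢ:
  A: x = 0.1469, y = 0.5367
  B: x = 0.8531, y = 0.4633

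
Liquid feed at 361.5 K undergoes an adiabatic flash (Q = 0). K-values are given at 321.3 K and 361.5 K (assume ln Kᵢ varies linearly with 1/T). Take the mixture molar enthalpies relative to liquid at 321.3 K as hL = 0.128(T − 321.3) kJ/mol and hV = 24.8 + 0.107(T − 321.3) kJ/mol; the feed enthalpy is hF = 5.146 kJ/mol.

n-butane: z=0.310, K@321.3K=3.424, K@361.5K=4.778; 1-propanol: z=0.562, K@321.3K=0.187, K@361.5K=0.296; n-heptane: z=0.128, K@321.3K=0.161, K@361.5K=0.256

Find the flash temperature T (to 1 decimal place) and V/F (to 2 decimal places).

Adiabatic flash: solve Rachford–Rice at each trial T, then check hF = ψ·hV(T) + (1−ψ)·hL(T).
  T = 321.3 K: K = (3.424, 0.187, 0.161), RR gives ψ = 0.094, H_out = 2.341 kJ/mol
  T = 361.5 K: K = (4.778, 0.296, 0.256), RR gives ψ = 0.253, H_out = 11.208 kJ/mol
  T = 341.4 K: K = (4.085, 0.238, 0.206), RR gives ψ = 0.180, H_out = 6.965 kJ/mol
  T = 331.4 K: K = (3.751, 0.212, 0.183), RR gives ψ = 0.140, H_out = 4.734 kJ/mol
  T = 336.4 K: K = (3.917, 0.225, 0.194), RR gives ψ = 0.161, H_out = 5.863 kJ/mol
  T = 333.9 K: K = (3.834, 0.219, 0.188), RR gives ψ = 0.150, H_out = 5.303 kJ/mol
  T = 332.6 K: K = (3.791, 0.215, 0.186), RR gives ψ = 0.145, H_out = 5.008 kJ/mol
Linear interpolation between T = 332.6 (H_out = 5.008) and T = 333.9 (H_out = 5.303) on hF = 5.146 gives T ≈ 333.2 K, at which ψ = 0.15.

T = 333.2 K, V/F = 0.15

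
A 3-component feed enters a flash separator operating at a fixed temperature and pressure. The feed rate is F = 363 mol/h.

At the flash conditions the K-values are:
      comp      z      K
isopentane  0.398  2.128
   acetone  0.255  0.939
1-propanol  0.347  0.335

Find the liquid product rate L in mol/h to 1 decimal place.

L = 232.3 mol/h

Newton–Raphson from β = 0.57:
  β = 0.570: g = -0.1145, g' = -0.587 → β = 0.375
  β = 0.375: g = -0.0078, g' = -0.523 → β = 0.360
Converged at β = 0.360.
Then V = β·F = 0.3600·363 = 130.7 mol/h and L = F − V = 232.3 mol/h.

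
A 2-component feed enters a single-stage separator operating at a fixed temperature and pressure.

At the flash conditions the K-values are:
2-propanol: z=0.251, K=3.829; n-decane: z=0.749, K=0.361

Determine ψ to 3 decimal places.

Material balance + equilibrium reduce to Σ zᵢ(Kᵢ−1)/(1+ψ(Kᵢ−1)) = 0.
Feasibility: ΣzᵢKᵢ = 1.231, Σzᵢ/Kᵢ = 2.140 — both > 1, two phases present.
Binary case is linear: z₁(K₁−1)(1+ψ(K₂−1)) + z₂(K₂−1)(1+ψ(K₁−1)) = 0
⇒ ψ = [z₁(K₁−1)+z₂(K₂−1)] / [−(K₁−1)(K₂−1)] = 0.2315/1.8077 = 0.128

ψ = 0.128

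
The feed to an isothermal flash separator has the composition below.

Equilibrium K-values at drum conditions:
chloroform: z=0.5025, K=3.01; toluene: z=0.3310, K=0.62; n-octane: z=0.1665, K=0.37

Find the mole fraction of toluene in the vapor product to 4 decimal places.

Newton–Raphson from ψ = 0.5:
  ψ = 0.5000: g = 0.19534, g' = -0.7187 → ψ = 0.7718
  ψ = 0.7718: g = 0.01374, g' = -0.6579 → ψ = 0.7927
  ψ = 0.7927: g = -0.00005, g' = -0.6634 → ψ = 0.7926
Converged at ψ = 0.7926.
Compositions from xᵢ = zᵢ/(1+ψ(Kᵢ−1)), yᵢ = Kᵢxᵢ:
  chloroform: x = 0.1938, y = 0.5833
  toluene: x = 0.4737, y = 0.2937
  n-octane: x = 0.3326, y = 0.1230

y_toluene = 0.2937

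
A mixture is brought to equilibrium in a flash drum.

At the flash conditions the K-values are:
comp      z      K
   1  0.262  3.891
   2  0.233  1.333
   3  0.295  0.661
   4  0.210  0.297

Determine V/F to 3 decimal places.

V/F = 0.542

Rachford–Rice: g(V/F) = Σ zᵢ(Kᵢ−1)/(1+V/F(Kᵢ−1)) = 0.
g(0) = ΣzᵢKᵢ − 1 = 0.587 and g(1) = 1 − Σzᵢ/Kᵢ = -0.395, so a root lies in (0, 1).
Newton–Raphson from V/F = 0.34:
  V/F = 0.340: g = 0.1446, g' = -0.800 → V/F = 0.521
  V/F = 0.521: g = 0.0141, g' = -0.676 → V/F = 0.542
Converged at V/F = 0.542.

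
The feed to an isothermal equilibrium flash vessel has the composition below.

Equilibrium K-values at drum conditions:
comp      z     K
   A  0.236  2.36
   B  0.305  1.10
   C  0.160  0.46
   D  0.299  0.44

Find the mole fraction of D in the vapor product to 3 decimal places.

y_D = 0.147

Rachford–Rice: g(V/F) = Σ zᵢ(Kᵢ−1)/(1+V/F(Kᵢ−1)) = 0.
Check two-phase: ΣzᵢKᵢ = 1.098 > 1 and Σzᵢ/Kᵢ = 1.405 > 1, so g(0) = 0.098 > 0 and g(1) = -0.405 < 0.
Iterate (Newton) starting at V/F = 0.5:
  V/F = 0.500: g = -0.1308, g' = -0.426 → V/F = 0.193
Converged at V/F = 0.193.
Compositions from xᵢ = zᵢ/(1+V/F(Kᵢ−1)), yᵢ = Kᵢxᵢ:
  A: x = 0.187, y = 0.441
  B: x = 0.299, y = 0.329
  C: x = 0.179, y = 0.082
  D: x = 0.335, y = 0.147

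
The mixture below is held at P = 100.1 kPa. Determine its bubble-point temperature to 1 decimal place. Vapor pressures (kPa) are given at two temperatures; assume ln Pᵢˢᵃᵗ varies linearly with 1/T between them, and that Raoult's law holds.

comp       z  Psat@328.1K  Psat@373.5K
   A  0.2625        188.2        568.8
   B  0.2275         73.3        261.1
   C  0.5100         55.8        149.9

T = 330.2 K

Bubble-point temperature: ΣzᵢPᵢˢᵃᵗ(T) = P. Interpolate ln Pᵢˢᵃᵗ = aᵢ + bᵢ/T.
  T = 328.1 K: ΣzᵢPᵢˢᵃᵗ = 94.54 kPa
  T = 373.5 K: ΣzᵢPᵢˢᵃᵗ = 285.16 kPa
  T = 350.8 K: ΣzᵢPᵢˢᵃᵗ = 169.97 kPa
  T = 339.5 K: ΣzᵢPᵢˢᵃᵗ = 128.13 kPa
  T = 333.8 K: ΣzᵢPᵢˢᵃᵗ = 110.34 kPa
  T = 331.0 K: ΣzᵢPᵢˢᵃᵗ = 102.34 kPa
Interpolating between 328.1 K and 331.0 K gives T ≈ 330.2 K.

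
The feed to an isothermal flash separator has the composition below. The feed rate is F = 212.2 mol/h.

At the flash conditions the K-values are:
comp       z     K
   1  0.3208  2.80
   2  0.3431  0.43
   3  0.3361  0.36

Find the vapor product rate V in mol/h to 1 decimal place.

V = 32.5 mol/h

Material balance + equilibrium reduce to Σ zᵢ(Kᵢ−1)/(1+β(Kᵢ−1)) = 0.
Check two-phase: ΣzᵢKᵢ = 1.1668 > 1 and Σzᵢ/Kᵢ = 1.8461 > 1, so g(0) = 0.1668 > 0 and g(1) = -0.8461 < 0.
Newton–Raphson from β = 0.5:
  β = 0.5000: g = -0.28593, g' = -0.8037 → β = 0.1442
  β = 0.1442: g = 0.00837, g' = -0.9545 → β = 0.1530
Converged at β = 0.1530.
Then V = β·F = 0.1530·212.2 = 32.5 mol/h and L = F − V = 179.7 mol/h.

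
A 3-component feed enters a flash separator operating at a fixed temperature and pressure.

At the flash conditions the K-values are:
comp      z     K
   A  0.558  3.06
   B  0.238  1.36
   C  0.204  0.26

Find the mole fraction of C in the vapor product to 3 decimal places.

y_C = 0.163

Iterate (Newton) starting at β = 0.5:
  β = 0.500: g = 0.3992, g' = -0.878 → β = 0.955
  β = 0.955: g = -0.0629, g' = -1.582 → β = 0.915
  β = 0.915: g = -0.0044, g' = -1.373 → β = 0.912
Converged at β = 0.912.
Compositions from xᵢ = zᵢ/(1+β(Kᵢ−1)), yᵢ = Kᵢxᵢ:
  A: x = 0.194, y = 0.593
  B: x = 0.179, y = 0.244
  C: x = 0.627, y = 0.163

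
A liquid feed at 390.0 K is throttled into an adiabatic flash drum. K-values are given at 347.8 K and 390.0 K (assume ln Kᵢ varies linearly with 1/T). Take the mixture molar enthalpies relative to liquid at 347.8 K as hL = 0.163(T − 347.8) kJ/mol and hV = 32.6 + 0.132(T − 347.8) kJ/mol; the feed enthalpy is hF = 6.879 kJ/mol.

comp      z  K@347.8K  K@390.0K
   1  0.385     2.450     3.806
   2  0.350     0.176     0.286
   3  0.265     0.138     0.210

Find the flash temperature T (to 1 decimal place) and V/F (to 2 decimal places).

Adiabatic flash: solve Rachford–Rice at each trial T, then check hF = ψ·hV(T) + (1−ψ)·hL(T).
  T = 347.8 K: K = (2.450, 0.176, 0.138), RR gives ψ = 0.034, H_out = 1.108 kJ/mol
  T = 390.0 K: K = (3.806, 0.286, 0.210), RR gives ψ = 0.296, H_out = 16.142 kJ/mol
  T = 368.9 K: K = (3.092, 0.227, 0.172), RR gives ψ = 0.189, H_out = 9.492 kJ/mol
  T = 358.4 K: K = (2.763, 0.201, 0.155), RR gives ψ = 0.121, H_out = 5.644 kJ/mol
  T = 363.6 K: K = (2.924, 0.214, 0.163), RR gives ψ = 0.157, H_out = 7.612 kJ/mol
  T = 361.0 K: K = (2.843, 0.207, 0.159), RR gives ψ = 0.140, H_out = 6.645 kJ/mol
  T = 362.3 K: K = (2.884, 0.211, 0.161), RR gives ψ = 0.148, H_out = 7.133 kJ/mol
Linear interpolation between T = 361.0 (H_out = 6.645) and T = 362.3 (H_out = 7.133) on hF = 6.879 gives T ≈ 361.6 K, at which ψ = 0.14.

T = 361.6 K, V/F = 0.14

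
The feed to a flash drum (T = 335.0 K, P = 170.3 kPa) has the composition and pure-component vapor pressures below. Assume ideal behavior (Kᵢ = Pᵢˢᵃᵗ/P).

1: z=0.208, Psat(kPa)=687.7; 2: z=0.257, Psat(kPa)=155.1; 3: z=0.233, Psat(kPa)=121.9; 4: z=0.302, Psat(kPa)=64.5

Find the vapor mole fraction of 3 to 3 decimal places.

y_3 = 0.183

Raoult's law: Kᵢ = Pᵢˢᵃᵗ/P = Pᵢˢᵃᵗ/170.3.
  K_1 = 687.7/170.3 = 4.03817, K_2 = 155.1/170.3 = 0.91075, K_3 = 121.9/170.3 = 0.71580, K_4 = 64.5/170.3 = 0.37874
Iterate (Newton) starting at β = 0.44:
  β = 0.440: g = -0.0873, g' = -0.599 → β = 0.294
  β = 0.294: g = 0.0083, g' = -0.734 → β = 0.305
  β = 0.305: g = 0.0001, g' = -0.719 → β = 0.306
Converged at β = 0.306.
Compositions from xᵢ = zᵢ/(1+β(Kᵢ−1)), yᵢ = Kᵢxᵢ:
  1: x = 0.108, y = 0.436
  2: x = 0.264, y = 0.241
  3: x = 0.255, y = 0.183
  4: x = 0.373, y = 0.141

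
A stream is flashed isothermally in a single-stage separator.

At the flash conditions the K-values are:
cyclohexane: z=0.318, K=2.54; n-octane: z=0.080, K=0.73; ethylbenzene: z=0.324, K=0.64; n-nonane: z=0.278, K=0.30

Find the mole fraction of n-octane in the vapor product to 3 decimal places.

y_n-octane = 0.062

Rachford–Rice: g(ψ) = Σ zᵢ(Kᵢ−1)/(1+ψ(Kᵢ−1)) = 0.
Feasibility: ΣzᵢKᵢ = 1.157, Σzᵢ/Kᵢ = 1.668 — both > 1, two phases present.
Newton iteration, ψ⁰ = 0.5:
  ψ = 0.500: g = -0.1899, g' = -0.633 → ψ = 0.200
  ψ = 0.200: g = -0.0005, g' = -0.680 → ψ = 0.199
Converged at ψ = 0.199.
Compositions from xᵢ = zᵢ/(1+ψ(Kᵢ−1)), yᵢ = Kᵢxᵢ:
  cyclohexane: x = 0.243, y = 0.618
  n-octane: x = 0.085, y = 0.062
  ethylbenzene: x = 0.349, y = 0.223
  n-nonane: x = 0.323, y = 0.097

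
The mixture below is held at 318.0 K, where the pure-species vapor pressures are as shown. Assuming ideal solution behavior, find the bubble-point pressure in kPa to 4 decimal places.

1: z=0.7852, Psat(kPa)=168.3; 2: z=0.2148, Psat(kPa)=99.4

Pbub = 153.5003 kPa

At the bubble point ψ → 0, so ΣzᵢKᵢ = 1 with Kᵢ = Pᵢˢᵃᵗ/P ⇒ P = ΣzᵢPᵢˢᵃᵗ.
P = 0.7852·168.3 + 0.2148·99.4 = 153.5003 kPa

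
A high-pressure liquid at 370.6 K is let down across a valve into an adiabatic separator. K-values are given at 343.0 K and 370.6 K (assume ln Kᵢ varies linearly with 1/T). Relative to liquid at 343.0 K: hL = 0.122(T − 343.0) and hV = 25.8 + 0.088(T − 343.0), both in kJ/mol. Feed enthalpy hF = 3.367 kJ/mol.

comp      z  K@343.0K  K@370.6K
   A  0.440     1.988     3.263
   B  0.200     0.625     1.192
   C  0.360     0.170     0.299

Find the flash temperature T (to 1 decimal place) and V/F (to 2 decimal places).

Adiabatic flash: solve Rachford–Rice at each trial T, then check hF = ψ·hV(T) + (1−ψ)·hL(T).
  T = 343.0 K: K = (1.988, 0.625, 0.170), RR gives ψ = 0.088, H_out = 2.272 kJ/mol
  T = 370.6 K: K = (3.263, 1.192, 0.299), RR gives ψ = 0.622, H_out = 18.842 kJ/mol
  T = 356.8 K: K = (2.571, 0.874, 0.228), RR gives ψ = 0.395, H_out = 11.695 kJ/mol
  T = 349.9 K: K = (2.267, 0.742, 0.197), RR gives ψ = 0.258, H_out = 7.448 kJ/mol
  T = 346.4 K: K = (2.122, 0.681, 0.183), RR gives ψ = 0.178, H_out = 4.976 kJ/mol
  T = 344.7 K: K = (2.054, 0.652, 0.176), RR gives ψ = 0.134, H_out = 3.667 kJ/mol
Linear interpolation between T = 343.0 (H_out = 2.272) and T = 344.7 (H_out = 3.667) on hF = 3.367 gives T ≈ 344.3 K, at which ψ = 0.12.

T = 344.3 K, V/F = 0.12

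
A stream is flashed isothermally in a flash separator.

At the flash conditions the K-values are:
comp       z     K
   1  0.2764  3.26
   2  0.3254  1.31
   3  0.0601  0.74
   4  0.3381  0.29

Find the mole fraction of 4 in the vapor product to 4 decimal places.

Newton–Raphson from ψ = 0.39:
  ψ = 0.3900: g = 0.07265, g' = -0.7547 → ψ = 0.4863
  ψ = 0.4863: g = 0.00075, g' = -0.7469 → ψ = 0.4873
Converged at ψ = 0.4873.
Compositions from xᵢ = zᵢ/(1+ψ(Kᵢ−1)), yᵢ = Kᵢxᵢ:
  1: x = 0.1315, y = 0.4288
  2: x = 0.2827, y = 0.3703
  3: x = 0.0688, y = 0.0509
  4: x = 0.5169, y = 0.1499

y_4 = 0.1499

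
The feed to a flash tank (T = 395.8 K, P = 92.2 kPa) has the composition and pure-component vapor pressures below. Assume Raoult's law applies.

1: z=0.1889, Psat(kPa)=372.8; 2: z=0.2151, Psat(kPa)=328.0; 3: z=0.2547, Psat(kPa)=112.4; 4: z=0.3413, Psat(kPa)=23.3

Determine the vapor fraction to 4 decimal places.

Raoult's law: Kᵢ = Pᵢˢᵃᵗ/P = Pᵢˢᵃᵗ/92.2.
  K_1 = 372.8/92.2 = 4.043384, K_2 = 328.0/92.2 = 3.557484, K_3 = 112.4/92.2 = 1.219089, K_4 = 23.3/92.2 = 0.252711
Rachford–Rice: g(ψ) = Σ zᵢ(Kᵢ−1)/(1+ψ(Kᵢ−1)) = 0.
g(0) = ΣzᵢKᵢ − 1 = 0.9258 and g(1) = 1 − Σzᵢ/Kᵢ = -0.6667, so a root lies in (0, 1).
Newton iteration, ψ⁰ = 0.5:
  ψ = 0.5000: g = 0.11249, g' = -1.0418 → ψ = 0.6080
  ψ = 0.6080: g = -0.00115, g' = -1.0805 → ψ = 0.6069
Converged at ψ = 0.6069.

ψ = 0.6069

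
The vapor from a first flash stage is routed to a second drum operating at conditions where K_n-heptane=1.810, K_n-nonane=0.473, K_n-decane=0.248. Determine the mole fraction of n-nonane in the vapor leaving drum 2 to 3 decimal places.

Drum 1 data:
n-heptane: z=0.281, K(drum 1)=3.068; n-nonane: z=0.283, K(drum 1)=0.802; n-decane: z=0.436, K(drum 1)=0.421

y_n-nonane (drum 2) = 0.133

Drum 1:
Let ψ₁ = V/F and solve Σ zᵢ(Kᵢ−1)/(1+ψ₁(Kᵢ−1)) = 0.
Check two-phase: ΣzᵢKᵢ = 1.273 > 1 and Σzᵢ/Kᵢ = 1.480 > 1, so g(0) = 0.273 > 0 and g(1) = -0.480 < 0.
Newton–Raphson from ψ₁ = 0.69:
  ψ₁ = 0.690: g = -0.2459, g' = -0.624 → ψ₁ = 0.296
  ψ₁ = 0.296: g = -0.0038, g' = -0.688 → ψ₁ = 0.291
Converged at ψ₁ = 0.291.
Drum-1 compositions:
  n-heptane: x = 0.176, y = 0.538
  n-nonane: x = 0.300, y = 0.241
  n-decane: x = 0.524, y = 0.221
Drum-2 feed = drum-1 vapor: z₂ = (0.5385, 0.2408, 0.2207).
Drum 2:
Material balance + equilibrium reduce to Σ zᵢ(Kᵢ−1)/(1+ψ₂(Kᵢ−1)) = 0.
Check two-phase: ΣzᵢKᵢ = 1.143 > 1 and Σzᵢ/Kᵢ = 1.697 > 1, so g(0) = 0.143 > 0 and g(1) = -0.697 < 0.
Iterate (Newton) starting at ψ₂ = 0.43:
  ψ₂ = 0.430: g = -0.0859, g' = -0.579 → ψ₂ = 0.282
  ψ₂ = 0.282: g = -0.0044, g' = -0.527 → ψ₂ = 0.273
Converged at ψ₂ = 0.273.
  n-heptane: x = 0.441, y = 0.798
  n-nonane: x = 0.281, y = 0.133
  n-decane: x = 0.278, y = 0.069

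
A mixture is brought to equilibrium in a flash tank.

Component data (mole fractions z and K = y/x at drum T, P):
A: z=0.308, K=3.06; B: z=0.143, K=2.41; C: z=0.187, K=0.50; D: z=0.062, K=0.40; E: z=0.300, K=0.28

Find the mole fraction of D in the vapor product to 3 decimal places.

y_D = 0.033

Rachford–Rice: g(ψ) = Σ zᵢ(Kᵢ−1)/(1+ψ(Kᵢ−1)) = 0.
g(0) = ΣzᵢKᵢ − 1 = 0.489 and g(1) = 1 − Σzᵢ/Kᵢ = -0.760, so a root lies in (0, 1).
Iterate (Newton) starting at ψ = 0.63:
  ψ = 0.630: g = -0.2087, g' = -1.006 → ψ = 0.422
  ψ = 0.422: g = -0.0132, g' = -0.922 → ψ = 0.408
Converged at ψ = 0.408.
Compositions from xᵢ = zᵢ/(1+ψ(Kᵢ−1)), yᵢ = Kᵢxᵢ:
  A: x = 0.167, y = 0.512
  B: x = 0.091, y = 0.219
  C: x = 0.235, y = 0.117
  D: x = 0.082, y = 0.033
  E: x = 0.425, y = 0.119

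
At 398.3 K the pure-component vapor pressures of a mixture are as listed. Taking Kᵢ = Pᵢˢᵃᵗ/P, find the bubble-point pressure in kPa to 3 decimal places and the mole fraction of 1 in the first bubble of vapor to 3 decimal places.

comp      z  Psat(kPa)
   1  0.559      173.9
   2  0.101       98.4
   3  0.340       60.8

At the bubble point ψ → 0, so ΣzᵢKᵢ = 1 with Kᵢ = Pᵢˢᵃᵗ/P ⇒ P = ΣzᵢPᵢˢᵃᵗ.
P = 0.559·173.9 + 0.101·98.4 + 0.340·60.8 = 127.821 kPa
yᵢ = zᵢPᵢˢᵃᵗ/P ⇒ y_1 = 0.559·173.9/127.821 = 0.761

Pbub = 127.821 kPa, y_1 = 0.761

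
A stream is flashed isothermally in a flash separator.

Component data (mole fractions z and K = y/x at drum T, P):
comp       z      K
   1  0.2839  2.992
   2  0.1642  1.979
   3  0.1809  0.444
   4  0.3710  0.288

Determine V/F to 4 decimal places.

Material balance + equilibrium reduce to Σ zᵢ(Kᵢ−1)/(1+V/F(Kᵢ−1)) = 0.
g(0) = ΣzᵢKᵢ − 1 = 0.3615 and g(1) = 1 − Σzᵢ/Kᵢ = -0.8735, so a root lies in (0, 1).
Newton iteration, V/F⁰ = 0.54:
  V/F = 0.5400: g = -0.19527, g' = -0.9394 → V/F = 0.3321
  V/F = 0.3321: g = -0.00767, g' = -0.9044 → V/F = 0.3237
Converged at V/F = 0.3237.

V/F = 0.3237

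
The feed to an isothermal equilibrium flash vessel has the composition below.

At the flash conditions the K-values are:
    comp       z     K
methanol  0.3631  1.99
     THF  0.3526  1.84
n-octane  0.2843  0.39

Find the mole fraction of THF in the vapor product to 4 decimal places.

Iterate (Newton) starting at ψ = 0.69:
  ψ = 0.6900: g = 0.10161, g' = -0.5408 → ψ = 0.8779
  ψ = 0.8779: g = -0.01057, g' = -0.6746 → ψ = 0.8622
  ψ = 0.8622: g = -0.00013, g' = -0.6580 → ψ = 0.8620
Converged at ψ = 0.8620.
Compositions from xᵢ = zᵢ/(1+ψ(Kᵢ−1)), yᵢ = Kᵢxᵢ:
  methanol: x = 0.1959, y = 0.3899
  THF: x = 0.2045, y = 0.3763
  n-octane: x = 0.5996, y = 0.2338

y_THF = 0.3763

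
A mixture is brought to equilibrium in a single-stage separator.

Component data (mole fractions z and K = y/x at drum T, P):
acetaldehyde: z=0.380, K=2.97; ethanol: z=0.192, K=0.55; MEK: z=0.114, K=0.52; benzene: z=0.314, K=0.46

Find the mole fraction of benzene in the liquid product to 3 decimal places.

Let ψ = V/F and solve Σ zᵢ(Kᵢ−1)/(1+ψ(Kᵢ−1)) = 0.
g(0) = ΣzᵢKᵢ − 1 = 0.438 and g(1) = 1 − Σzᵢ/Kᵢ = -0.379, so a root lies in (0, 1).
Newton–Raphson from ψ = 0.59:
  ψ = 0.590: g = -0.0966, g' = -0.636 → ψ = 0.438
  ψ = 0.438: g = 0.0028, g' = -0.684 → ψ = 0.442
Converged at ψ = 0.442.
Compositions from xᵢ = zᵢ/(1+ψ(Kᵢ−1)), yᵢ = Kᵢxᵢ:
  acetaldehyde: x = 0.203, y = 0.603
  ethanol: x = 0.240, y = 0.132
  MEK: x = 0.145, y = 0.075
  benzene: x = 0.413, y = 0.190

x_benzene = 0.413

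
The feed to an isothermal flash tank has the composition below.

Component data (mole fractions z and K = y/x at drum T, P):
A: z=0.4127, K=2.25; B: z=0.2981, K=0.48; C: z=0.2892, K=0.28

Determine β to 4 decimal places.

Material balance + equilibrium reduce to Σ zᵢ(Kᵢ−1)/(1+β(Kᵢ−1)) = 0.
g(0) = ΣzᵢKᵢ − 1 = 0.1526 and g(1) = 1 − Σzᵢ/Kᵢ = -0.8373, so a root lies in (0, 1).
Newton iteration, β⁰ = 0.32:
  β = 0.3200: g = -0.08803, g' = -0.6981 → β = 0.1939
  β = 0.1939: g = 0.00083, g' = -0.7200 → β = 0.1951
Converged at β = 0.1951.

β = 0.1951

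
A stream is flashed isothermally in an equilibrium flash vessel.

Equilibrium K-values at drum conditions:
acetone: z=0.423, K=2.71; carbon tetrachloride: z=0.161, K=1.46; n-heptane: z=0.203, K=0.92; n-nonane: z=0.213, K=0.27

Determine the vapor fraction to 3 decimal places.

ψ = 0.763

Rachford–Rice: g(ψ) = Σ zᵢ(Kᵢ−1)/(1+ψ(Kᵢ−1)) = 0.
Feasibility: ΣzᵢKᵢ = 1.626, Σzᵢ/Kᵢ = 1.276 — both > 1, two phases present.
Iterate (Newton) starting at ψ = 0.5:
  ψ = 0.500: g = 0.1884, g' = -0.665 → ψ = 0.783
  ψ = 0.783: g = -0.0168, g' = -0.865 → ψ = 0.764
  ψ = 0.764: g = -0.0003, g' = -0.833 → ψ = 0.763
Converged at ψ = 0.763.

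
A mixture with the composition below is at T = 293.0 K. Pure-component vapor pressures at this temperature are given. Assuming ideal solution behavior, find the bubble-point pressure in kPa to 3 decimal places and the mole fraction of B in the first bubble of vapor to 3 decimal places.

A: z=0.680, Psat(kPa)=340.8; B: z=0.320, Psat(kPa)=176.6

At the bubble point ψ → 0, so ΣzᵢKᵢ = 1 with Kᵢ = Pᵢˢᵃᵗ/P ⇒ P = ΣzᵢPᵢˢᵃᵗ.
P = 0.680·340.8 + 0.320·176.6 = 288.256 kPa
yᵢ = zᵢPᵢˢᵃᵗ/P ⇒ y_B = 0.320·176.6/288.256 = 0.196

Pbub = 288.256 kPa, y_B = 0.196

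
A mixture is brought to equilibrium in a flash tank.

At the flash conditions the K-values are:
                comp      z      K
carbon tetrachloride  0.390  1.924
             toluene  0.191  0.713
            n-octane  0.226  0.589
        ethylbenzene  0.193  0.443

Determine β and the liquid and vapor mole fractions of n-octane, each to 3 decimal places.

β = 0.264, x_n-octane = 0.254, y_n-octane = 0.149

Material balance + equilibrium reduce to Σ zᵢ(Kᵢ−1)/(1+β(Kᵢ−1)) = 0.
Feasibility: ΣzᵢKᵢ = 1.105, Σzᵢ/Kᵢ = 1.290 — both > 1, two phases present.
Newton iteration, β⁰ = 0.5:
  β = 0.500: g = -0.0834, g' = -0.353 → β = 0.263
  β = 0.263: g = 0.0003, g' = -0.364 → β = 0.264
Converged at β = 0.264.
Compositions from xᵢ = zᵢ/(1+β(Kᵢ−1)), yᵢ = Kᵢxᵢ:
  carbon tetrachloride: x = 0.313, y = 0.603
  toluene: x = 0.207, y = 0.147
  n-octane: x = 0.254, y = 0.149
  ethylbenzene: x = 0.226, y = 0.100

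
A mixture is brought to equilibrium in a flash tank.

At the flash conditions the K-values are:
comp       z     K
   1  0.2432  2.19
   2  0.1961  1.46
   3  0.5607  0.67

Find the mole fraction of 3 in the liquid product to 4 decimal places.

x_3 = 0.7101

Let ψ = V/F and solve Σ zᵢ(Kᵢ−1)/(1+ψ(Kᵢ−1)) = 0.
g(0) = ΣzᵢKᵢ − 1 = 0.1946 and g(1) = 1 − Σzᵢ/Kᵢ = -0.0822, so a root lies in (0, 1).
Newton–Raphson from ψ = 0.5:
  ψ = 0.5000: g = 0.03319, g' = -0.2504 → ψ = 0.6326
  ψ = 0.6326: g = 0.00115, g' = -0.2345 → ψ = 0.6374
Converged at ψ = 0.6375.
Compositions from xᵢ = zᵢ/(1+ψ(Kᵢ−1)), yᵢ = Kᵢxᵢ:
  1: x = 0.1383, y = 0.3029
  2: x = 0.1516, y = 0.2214
  3: x = 0.7101, y = 0.4757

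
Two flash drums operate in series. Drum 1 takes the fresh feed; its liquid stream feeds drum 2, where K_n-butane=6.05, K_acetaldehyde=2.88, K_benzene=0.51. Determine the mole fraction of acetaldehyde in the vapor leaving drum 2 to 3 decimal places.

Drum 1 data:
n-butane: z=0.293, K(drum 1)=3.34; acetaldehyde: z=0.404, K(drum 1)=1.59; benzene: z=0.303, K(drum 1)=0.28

y_acetaldehyde (drum 2) = 0.400

Drum 1:
Rachford–Rice: g(ψ₁) = Σ zᵢ(Kᵢ−1)/(1+ψ₁(Kᵢ−1)) = 0.
Feasibility: ΣzᵢKᵢ = 1.706, Σzᵢ/Kᵢ = 1.424 — both > 1, two phases present.
Newton–Raphson from ψ₁ = 0.54:
  ψ₁ = 0.540: g = 0.1267, g' = -0.814 → ψ₁ = 0.696
  ψ₁ = 0.696: g = -0.0071, g' = -0.933 → ψ₁ = 0.688
Converged at ψ₁ = 0.688.
Drum-1 compositions:
  n-butane: x = 0.112, y = 0.375
  acetaldehyde: x = 0.287, y = 0.457
  benzene: x = 0.600, y = 0.168
Drum-2 feed = drum-1 liquid: z₂ = (0.1123, 0.2874, 0.6004).
Drum 2:
Rachford–Rice: g(ψ₂) = Σ zᵢ(Kᵢ−1)/(1+ψ₂(Kᵢ−1)) = 0.
Check two-phase: ΣzᵢKᵢ = 1.813 > 1 and Σzᵢ/Kᵢ = 1.296 > 1, so g(0) = 0.813 > 0 and g(1) = -0.296 < 0.
Iterate (Newton) starting at ψ₂ = 0.57:
  ψ₂ = 0.570: g = -0.0012, g' = -0.705 → ψ₂ = 0.568
Converged at ψ₂ = 0.568.
  n-butane: x = 0.029, y = 0.176
  acetaldehyde: x = 0.139, y = 0.400
  benzene: x = 0.832, y = 0.424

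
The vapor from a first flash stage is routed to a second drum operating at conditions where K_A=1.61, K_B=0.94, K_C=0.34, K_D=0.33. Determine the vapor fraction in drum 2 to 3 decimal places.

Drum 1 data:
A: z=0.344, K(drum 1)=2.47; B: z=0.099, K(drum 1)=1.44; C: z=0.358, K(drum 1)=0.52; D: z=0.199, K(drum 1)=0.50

Drum 1:
Let ψ₁ = V/F and solve Σ zᵢ(Kᵢ−1)/(1+ψ₁(Kᵢ−1)) = 0.
Feasibility: ΣzᵢKᵢ = 1.278, Σzᵢ/Kᵢ = 1.294 — both > 1, two phases present.
Newton–Raphson from ψ₁ = 0.5:
  ψ₁ = 0.500: g = -0.0316, g' = -0.491 → ψ₁ = 0.436
Converged at ψ₁ = 0.436.
Drum-1 compositions:
  A: x = 0.210, y = 0.518
  B: x = 0.083, y = 0.120
  C: x = 0.453, y = 0.235
  D: x = 0.255, y = 0.127
Drum-2 feed = drum-1 vapor: z₂ = (0.5177, 0.1196, 0.2355, 0.1273).
Drum 2:
Rachford–Rice: g(ψ₂) = Σ zᵢ(Kᵢ−1)/(1+ψ₂(Kᵢ−1)) = 0.
Check two-phase: ΣzᵢKᵢ = 1.068 > 1 and Σzᵢ/Kᵢ = 1.527 > 1, so g(0) = 0.068 > 0 and g(1) = -0.527 < 0.
Newton iteration, ψ₂⁰ = 0.61:
  ψ₂ = 0.610: g = -0.1817, g' = -0.554 → ψ₂ = 0.282
  ψ₂ = 0.282: g = -0.0339, g' = -0.382 → ψ₂ = 0.193
  ψ₂ = 0.193: g = -0.0008, g' = -0.365 → ψ₂ = 0.191
Converged at ψ₂ = 0.191.
  A: x = 0.464, y = 0.747
  B: x = 0.121, y = 0.114
  C: x = 0.269, y = 0.092
  D: x = 0.146, y = 0.048

V/F (drum 2) = 0.191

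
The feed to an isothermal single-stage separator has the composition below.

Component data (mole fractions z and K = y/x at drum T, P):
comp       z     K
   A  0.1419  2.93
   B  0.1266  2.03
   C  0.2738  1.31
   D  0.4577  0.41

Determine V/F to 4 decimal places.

Material balance + equilibrium reduce to Σ zᵢ(Kᵢ−1)/(1+V/F(Kᵢ−1)) = 0.
g(0) = ΣzᵢKᵢ − 1 = 0.2191 and g(1) = 1 − Σzᵢ/Kᵢ = -0.4361, so a root lies in (0, 1).
Newton–Raphson from V/F = 0.37:
  V/F = 0.3700: g = -0.01512, g' = -0.5322 → V/F = 0.3416
  V/F = 0.3416: g = 0.00006, g' = -0.5369 → V/F = 0.3417
Converged at V/F = 0.3417.

V/F = 0.3417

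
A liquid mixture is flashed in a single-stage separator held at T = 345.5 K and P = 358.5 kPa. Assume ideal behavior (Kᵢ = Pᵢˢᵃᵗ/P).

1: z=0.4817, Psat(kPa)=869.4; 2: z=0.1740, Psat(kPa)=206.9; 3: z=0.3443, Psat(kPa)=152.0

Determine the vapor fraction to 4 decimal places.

ψ = 0.5478

Raoult's law: Kᵢ = Pᵢˢᵃᵗ/P = Pᵢˢᵃᵗ/358.5.
  K_1 = 869.4/358.5 = 2.425105, K_2 = 206.9/358.5 = 0.577127, K_3 = 152.0/358.5 = 0.423989
Let ψ = V/F and solve Σ zᵢ(Kᵢ−1)/(1+ψ(Kᵢ−1)) = 0.
g(0) = ΣzᵢKᵢ − 1 = 0.4146 and g(1) = 1 − Σzᵢ/Kᵢ = -0.3122, so a root lies in (0, 1).
Newton iteration, ψ⁰ = 0.42:
  ψ = 0.4200: g = 0.07836, g' = -0.6276 → ψ = 0.5448
  ψ = 0.5448: g = 0.00179, g' = -0.6052 → ψ = 0.5478
Converged at ψ = 0.5478.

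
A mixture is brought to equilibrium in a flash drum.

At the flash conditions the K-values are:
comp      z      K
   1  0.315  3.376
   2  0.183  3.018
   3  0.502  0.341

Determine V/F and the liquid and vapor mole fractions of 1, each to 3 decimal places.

V/F = 0.531, x_1 = 0.139, y_1 = 0.470

Material balance + equilibrium reduce to Σ zᵢ(Kᵢ−1)/(1+V/F(Kᵢ−1)) = 0.
Check two-phase: ΣzᵢKᵢ = 1.787 > 1 and Σzᵢ/Kᵢ = 1.626 > 1, so g(0) = 0.787 > 0 and g(1) = -0.626 < 0.
Newton iteration, V/F⁰ = 0.5:
  V/F = 0.500: g = 0.0325, g' = -1.041 → V/F = 0.531
Converged at V/F = 0.531.
Compositions from xᵢ = zᵢ/(1+V/F(Kᵢ−1)), yᵢ = Kᵢxᵢ:
  1: x = 0.139, y = 0.470
  2: x = 0.088, y = 0.267
  3: x = 0.772, y = 0.263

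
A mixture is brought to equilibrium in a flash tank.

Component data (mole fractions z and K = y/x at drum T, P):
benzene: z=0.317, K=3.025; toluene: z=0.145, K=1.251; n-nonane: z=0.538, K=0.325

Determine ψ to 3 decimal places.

Let ψ = V/F and solve Σ zᵢ(Kᵢ−1)/(1+ψ(Kᵢ−1)) = 0.
Feasibility: ΣzᵢKᵢ = 1.315, Σzᵢ/Kᵢ = 1.876 — both > 1, two phases present.
Iterate (Newton) starting at ψ = 0.35:
  ψ = 0.350: g = -0.0664, g' = -0.873 → ψ = 0.274
  ψ = 0.274: g = 0.0013, g' = -0.915 → ψ = 0.275
Converged at ψ = 0.275.

ψ = 0.275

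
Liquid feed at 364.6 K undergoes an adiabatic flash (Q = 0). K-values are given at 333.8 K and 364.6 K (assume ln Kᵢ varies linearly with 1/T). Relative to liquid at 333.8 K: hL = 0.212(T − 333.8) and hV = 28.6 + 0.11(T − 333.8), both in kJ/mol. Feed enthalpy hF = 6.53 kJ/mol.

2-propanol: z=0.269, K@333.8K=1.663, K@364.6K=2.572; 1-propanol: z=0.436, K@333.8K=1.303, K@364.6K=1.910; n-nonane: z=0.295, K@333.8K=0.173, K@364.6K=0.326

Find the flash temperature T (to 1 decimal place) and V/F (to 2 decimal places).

T = 335.1 K, V/F = 0.22

Adiabatic flash: solve Rachford–Rice at each trial T, then check hF = ψ·hV(T) + (1−ψ)·hL(T).
  T = 333.8 K: K = (1.663, 1.303, 0.173), RR gives ψ = 0.175, H_out = 5.006 kJ/mol
  T = 364.6 K: K = (2.572, 1.910, 0.326), RR gives ψ = 0.783, H_out = 26.470 kJ/mol
  T = 349.2 K: K = (2.088, 1.591, 0.241), RR gives ψ = 0.540, H_out = 17.866 kJ/mol
  T = 341.5 K: K = (1.868, 1.443, 0.205), RR gives ψ = 0.389, H_out = 12.440 kJ/mol
  T = 337.6 K: K = (1.762, 1.371, 0.188), RR gives ψ = 0.292, H_out = 9.037 kJ/mol
  T = 335.7 K: K = (1.712, 1.337, 0.181), RR gives ψ = 0.237, H_out = 7.129 kJ/mol
  T = 334.8 K: K = (1.689, 1.321, 0.177), RR gives ψ = 0.208, H_out = 6.153 kJ/mol
Linear interpolation between T = 334.8 (H_out = 6.153) and T = 335.7 (H_out = 7.129) on hF = 6.53 gives T ≈ 335.1 K, at which ψ = 0.22.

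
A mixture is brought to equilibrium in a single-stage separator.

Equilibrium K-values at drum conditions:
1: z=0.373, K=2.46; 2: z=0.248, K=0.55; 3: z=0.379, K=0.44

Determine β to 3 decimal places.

Rachford–Rice: g(β) = Σ zᵢ(Kᵢ−1)/(1+β(Kᵢ−1)) = 0.
Check two-phase: ΣzᵢKᵢ = 1.221 > 1 and Σzᵢ/Kᵢ = 1.464 > 1, so g(0) = 0.221 > 0 and g(1) = -0.464 < 0.
Iterate (Newton) starting at β = 0.5:
  β = 0.500: g = -0.1240, g' = -0.579 → β = 0.286
  β = 0.286: g = 0.0036, g' = -0.630 → β = 0.291
Converged at β = 0.291.

β = 0.291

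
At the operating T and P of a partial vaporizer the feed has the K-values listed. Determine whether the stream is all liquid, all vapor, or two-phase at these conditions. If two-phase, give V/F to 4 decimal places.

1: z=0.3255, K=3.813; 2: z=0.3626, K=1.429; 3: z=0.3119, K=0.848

ΣzᵢKᵢ = 2.0238; Σzᵢ/Kᵢ = 0.7069.
Since Σzᵢ/Kᵢ < 1 the mixture is above its dew point — single vapor phase.

all vapor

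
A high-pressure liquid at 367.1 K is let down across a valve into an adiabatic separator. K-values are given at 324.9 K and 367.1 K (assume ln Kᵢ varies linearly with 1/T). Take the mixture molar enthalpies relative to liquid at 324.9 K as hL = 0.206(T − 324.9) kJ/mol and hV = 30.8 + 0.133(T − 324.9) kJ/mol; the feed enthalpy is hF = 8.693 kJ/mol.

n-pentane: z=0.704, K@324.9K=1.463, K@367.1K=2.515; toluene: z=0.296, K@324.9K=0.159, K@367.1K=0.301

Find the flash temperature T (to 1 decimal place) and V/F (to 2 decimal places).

Adiabatic flash: solve Rachford–Rice at each trial T, then check hF = ψ·hV(T) + (1−ψ)·hL(T).
  T = 324.9 K: K = (1.463, 0.159), RR gives ψ = 0.198, H_out = 6.092 kJ/mol
  T = 367.1 K: K = (2.515, 0.301), RR gives ψ = 0.812, H_out = 31.195 kJ/mol
  T = 346.0 K: K = (1.950, 0.223), RR gives ψ = 0.595, H_out = 21.744 kJ/mol
  T = 335.4 K: K = (1.696, 0.189), RR gives ψ = 0.443, H_out = 15.460 kJ/mol
  T = 330.1 K: K = (1.576, 0.174), RR gives ψ = 0.338, H_out = 11.344 kJ/mol
  T = 327.5 K: K = (1.519, 0.166), RR gives ψ = 0.274, H_out = 8.914 kJ/mol
  T = 326.2 K: K = (1.491, 0.163), RR gives ψ = 0.237, H_out = 7.560 kJ/mol
Linear interpolation between T = 326.2 (H_out = 7.560) and T = 327.5 (H_out = 8.914) on hF = 8.693 gives T ≈ 327.3 K, at which ψ = 0.27.

T = 327.3 K, V/F = 0.27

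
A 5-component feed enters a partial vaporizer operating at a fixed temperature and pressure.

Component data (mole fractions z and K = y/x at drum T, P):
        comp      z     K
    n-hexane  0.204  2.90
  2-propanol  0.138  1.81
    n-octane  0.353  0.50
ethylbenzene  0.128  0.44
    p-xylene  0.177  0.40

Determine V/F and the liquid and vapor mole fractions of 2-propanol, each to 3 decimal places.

V/F = 0.171, x_2-propanol = 0.121, y_2-propanol = 0.219

Rachford–Rice: g(V/F) = Σ zᵢ(Kᵢ−1)/(1+V/F(Kᵢ−1)) = 0.
g(0) = ΣzᵢKᵢ − 1 = 0.145 and g(1) = 1 − Σzᵢ/Kᵢ = -0.586, so a root lies in (0, 1).
Newton–Raphson from V/F = 0.49:
  V/F = 0.490: g = -0.2022, g' = -0.603 → V/F = 0.154
  V/F = 0.154: g = 0.0122, g' = -0.741 → V/F = 0.171
Converged at V/F = 0.171.
Compositions from xᵢ = zᵢ/(1+V/F(Kᵢ−1)), yᵢ = Kᵢxᵢ:
  n-hexane: x = 0.154, y = 0.446
  2-propanol: x = 0.121, y = 0.219
  n-octane: x = 0.386, y = 0.193
  ethylbenzene: x = 0.142, y = 0.062
  p-xylene: x = 0.197, y = 0.079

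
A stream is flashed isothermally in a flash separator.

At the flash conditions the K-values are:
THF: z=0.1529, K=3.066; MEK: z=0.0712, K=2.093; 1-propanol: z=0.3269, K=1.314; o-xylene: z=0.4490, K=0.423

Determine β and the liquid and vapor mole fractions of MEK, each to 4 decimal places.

β = 0.3643, x_MEK = 0.0509, y_MEK = 0.1066

Material balance + equilibrium reduce to Σ zᵢ(Kᵢ−1)/(1+β(Kᵢ−1)) = 0.
Feasibility: ΣzᵢKᵢ = 1.2373, Σzᵢ/Kᵢ = 1.3941 — both > 1, two phases present.
Newton iteration, β⁰ = 0.5:
  β = 0.5000: g = -0.06970, g' = -0.5128 → β = 0.3641
  β = 0.3641: g = 0.00009, g' = -0.5216 → β = 0.3643
Converged at β = 0.3643.
Compositions from xᵢ = zᵢ/(1+β(Kᵢ−1)), yᵢ = Kᵢxᵢ:
  THF: x = 0.0872, y = 0.2675
  MEK: x = 0.0509, y = 0.1066
  1-propanol: x = 0.2933, y = 0.3855
  o-xylene: x = 0.5685, y = 0.2405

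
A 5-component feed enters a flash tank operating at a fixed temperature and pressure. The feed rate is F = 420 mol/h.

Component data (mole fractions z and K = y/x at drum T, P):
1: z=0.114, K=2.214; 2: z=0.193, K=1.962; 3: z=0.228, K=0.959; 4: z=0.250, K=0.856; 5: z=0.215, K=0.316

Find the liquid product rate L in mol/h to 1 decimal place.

Rachford–Rice: g(β) = Σ zᵢ(Kᵢ−1)/(1+β(Kᵢ−1)) = 0.
Feasibility: ΣzᵢKᵢ = 1.132, Σzᵢ/Kᵢ = 1.360 — both > 1, two phases present.
Iterate (Newton) starting at β = 0.4:
  β = 0.400: g = -0.0229, g' = -0.366 → β = 0.337
Converged at β = 0.337.
Then V = β·F = 0.3370·420 = 141.5 mol/h and L = F − V = 278.5 mol/h.

L = 278.5 mol/h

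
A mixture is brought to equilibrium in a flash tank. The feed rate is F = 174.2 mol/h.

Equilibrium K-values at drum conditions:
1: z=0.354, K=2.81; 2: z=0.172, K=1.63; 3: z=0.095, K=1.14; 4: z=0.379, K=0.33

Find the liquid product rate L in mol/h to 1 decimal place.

L = 75.7 mol/h

Iterate (Newton) starting at ψ = 0.6:
  ψ = 0.600: g = -0.0266, g' = -0.780 → ψ = 0.566
Converged at ψ = 0.566.
Then V = ψ·F = 0.5655·174.2 = 98.5 mol/h and L = F − V = 75.7 mol/h.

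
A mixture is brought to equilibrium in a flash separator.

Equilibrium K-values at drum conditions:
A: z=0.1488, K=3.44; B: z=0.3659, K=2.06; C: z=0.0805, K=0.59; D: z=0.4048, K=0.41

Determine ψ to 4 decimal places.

ψ = 0.5559

Rachford–Rice: g(ψ) = Σ zᵢ(Kᵢ−1)/(1+ψ(Kᵢ−1)) = 0.
Feasibility: ΣzᵢKᵢ = 1.4791, Σzᵢ/Kᵢ = 1.3446 — both > 1, two phases present.
Newton iteration, ψ⁰ = 0.35:
  ψ = 0.3500: g = 0.13921, g' = -0.7187 → ψ = 0.5437
  ψ = 0.5437: g = 0.00800, g' = -0.6570 → ψ = 0.5559
Converged at ψ = 0.5559.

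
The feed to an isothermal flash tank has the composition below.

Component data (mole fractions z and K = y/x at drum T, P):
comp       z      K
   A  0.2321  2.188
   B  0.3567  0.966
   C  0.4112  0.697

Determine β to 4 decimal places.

Material balance + equilibrium reduce to Σ zᵢ(Kᵢ−1)/(1+β(Kᵢ−1)) = 0.
g(0) = ΣzᵢKᵢ − 1 = 0.1390 and g(1) = 1 − Σzᵢ/Kᵢ = -0.0653, so a root lies in (0, 1).
Newton–Raphson from β = 0.5:
  β = 0.5000: g = 0.01381, g' = -0.1818 → β = 0.5759
  β = 0.5759: g = 0.00041, g' = -0.1713 → β = 0.5784
Converged at β = 0.5784.

β = 0.5784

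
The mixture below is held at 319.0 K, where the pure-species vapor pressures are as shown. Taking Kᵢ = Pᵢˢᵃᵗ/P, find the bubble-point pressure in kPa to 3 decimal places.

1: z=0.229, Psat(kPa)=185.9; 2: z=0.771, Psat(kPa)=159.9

At the bubble point ψ → 0, so ΣzᵢKᵢ = 1 with Kᵢ = Pᵢˢᵃᵗ/P ⇒ P = ΣzᵢPᵢˢᵃᵗ.
P = 0.229·185.9 + 0.771·159.9 = 165.854 kPa

Pbub = 165.854 kPa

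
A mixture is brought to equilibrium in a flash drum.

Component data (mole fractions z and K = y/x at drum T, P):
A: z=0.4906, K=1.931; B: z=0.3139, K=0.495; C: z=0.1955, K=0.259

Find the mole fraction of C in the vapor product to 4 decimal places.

Let ψ = V/F and solve Σ zᵢ(Kᵢ−1)/(1+ψ(Kᵢ−1)) = 0.
g(0) = ΣzᵢKᵢ − 1 = 0.1534 and g(1) = 1 − Σzᵢ/Kᵢ = -0.6430, so a root lies in (0, 1).
Newton iteration, ψ⁰ = 0.61:
  ψ = 0.6100: g = -0.20214, g' = -0.6976 → ψ = 0.3203
  ψ = 0.3203: g = -0.02720, g' = -0.5508 → ψ = 0.2709
  ψ = 0.2709: g = -0.00012, g' = -0.5467 → ψ = 0.2706
Converged at ψ = 0.2706.
Compositions from xᵢ = zᵢ/(1+ψ(Kᵢ−1)), yᵢ = Kᵢxᵢ:
  A: x = 0.3919, y = 0.7567
  B: x = 0.3636, y = 0.1800
  C: x = 0.2445, y = 0.0633

y_C = 0.0633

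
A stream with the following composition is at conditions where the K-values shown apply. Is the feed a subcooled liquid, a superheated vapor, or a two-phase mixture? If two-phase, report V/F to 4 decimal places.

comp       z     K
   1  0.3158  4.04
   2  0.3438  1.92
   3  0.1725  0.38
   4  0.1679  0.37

two-phase, V/F = 0.8408

ΣzᵢKᵢ = 2.0636; Σzᵢ/Kᵢ = 1.1650.
Both exceed 1, so a two-phase solution exists.
Material balance + equilibrium reduce to Σ zᵢ(Kᵢ−1)/(1+ψ(Kᵢ−1)) = 0.
Iterate (Newton) starting at ψ = 0.5:
  ψ = 0.5000: g = 0.28819, g' = -0.8774 → ψ = 0.8285
  ψ = 0.8285: g = 0.01118, g' = -0.9014 → ψ = 0.8409
  ψ = 0.8409: g = -0.00008, g' = -0.9140 → ψ = 0.8408
Converged at ψ = 0.8408.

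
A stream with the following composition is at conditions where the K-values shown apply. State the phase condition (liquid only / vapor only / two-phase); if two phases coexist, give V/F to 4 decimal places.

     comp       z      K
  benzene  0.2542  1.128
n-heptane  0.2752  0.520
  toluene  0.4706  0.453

liquid only

ΣzᵢKᵢ = 0.6430; Σzᵢ/Kᵢ = 1.7934.
Since ΣzᵢKᵢ < 1 the mixture is below its bubble point — single liquid phase.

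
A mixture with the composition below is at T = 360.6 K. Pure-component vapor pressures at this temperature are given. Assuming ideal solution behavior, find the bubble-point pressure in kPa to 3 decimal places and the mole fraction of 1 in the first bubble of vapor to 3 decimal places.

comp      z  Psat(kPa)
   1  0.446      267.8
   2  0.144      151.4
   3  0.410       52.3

At the bubble point ψ → 0, so ΣzᵢKᵢ = 1 with Kᵢ = Pᵢˢᵃᵗ/P ⇒ P = ΣzᵢPᵢˢᵃᵗ.
P = 0.446·267.8 + 0.144·151.4 + 0.410·52.3 = 162.683 kPa
yᵢ = zᵢPᵢˢᵃᵗ/P ⇒ y_1 = 0.446·267.8/162.683 = 0.734

Pbub = 162.683 kPa, y_1 = 0.734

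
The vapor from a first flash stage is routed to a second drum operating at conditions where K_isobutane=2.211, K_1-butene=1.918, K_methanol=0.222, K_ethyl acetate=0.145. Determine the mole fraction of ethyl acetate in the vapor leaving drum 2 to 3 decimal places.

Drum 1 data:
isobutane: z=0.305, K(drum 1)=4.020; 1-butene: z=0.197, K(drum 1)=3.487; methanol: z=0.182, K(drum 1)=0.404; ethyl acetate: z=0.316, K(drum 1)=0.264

y_ethyl acetate (drum 2) = 0.049

Drum 1:
Material balance + equilibrium reduce to Σ zᵢ(Kᵢ−1)/(1+ψ₁(Kᵢ−1)) = 0.
g(0) = ΣzᵢKᵢ − 1 = 1.070 and g(1) = 1 − Σzᵢ/Kᵢ = -0.780, so a root lies in (0, 1).
Iterate (Newton) starting at ψ₁ = 0.4:
  ψ₁ = 0.400: g = 0.1907, g' = -1.332 → ψ₁ = 0.543
  ψ₁ = 0.543: g = 0.0094, g' = -1.236 → ψ₁ = 0.551
Converged at ψ₁ = 0.551.
Drum-1 compositions:
  isobutane: x = 0.115, y = 0.460
  1-butene: x = 0.083, y = 0.290
  methanol: x = 0.271, y = 0.109
  ethyl acetate: x = 0.531, y = 0.140
Drum-2 feed = drum-1 vapor: z₂ = (0.4604, 0.2899, 0.1095, 0.1403).
Drum 2:
Rachford–Rice: g(ψ₂) = Σ zᵢ(Kᵢ−1)/(1+ψ₂(Kᵢ−1)) = 0.
g(0) = ΣzᵢKᵢ − 1 = 0.619 and g(1) = 1 − Σzᵢ/Kᵢ = -0.820, so a root lies in (0, 1).
Newton iteration, ψ₂⁰ = 0.5:
  ψ₂ = 0.500: g = 0.1807, g' = -0.867 → ψ₂ = 0.708
  ψ₂ = 0.708: g = -0.0327, g' = -1.274 → ψ₂ = 0.683
  ψ₂ = 0.683: g = -0.0011, g' = -1.188 → ψ₂ = 0.682
Converged at ψ₂ = 0.682.
  isobutane: x = 0.252, y = 0.558
  1-butene: x = 0.178, y = 0.342
  methanol: x = 0.233, y = 0.052
  ethyl acetate: x = 0.336, y = 0.049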